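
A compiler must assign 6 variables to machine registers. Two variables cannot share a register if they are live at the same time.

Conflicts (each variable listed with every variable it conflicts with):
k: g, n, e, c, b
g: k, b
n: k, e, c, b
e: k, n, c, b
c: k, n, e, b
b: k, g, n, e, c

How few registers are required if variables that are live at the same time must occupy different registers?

k, n, e, c, b pairwise conflict, so at least 5 registers are needed.
5 registers suffice: register 1 → {k}; register 2 → {b}; register 3 → {g, e}; register 4 → {n}; register 5 → {c}. Every pair that conflicts lands in different registers.

5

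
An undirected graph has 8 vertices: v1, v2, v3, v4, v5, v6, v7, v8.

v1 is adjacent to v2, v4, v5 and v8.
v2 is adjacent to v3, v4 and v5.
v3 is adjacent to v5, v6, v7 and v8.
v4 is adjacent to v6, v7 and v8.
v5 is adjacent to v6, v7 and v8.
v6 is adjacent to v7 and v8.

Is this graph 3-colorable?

v3, v5, v6, v8 are mutually adjacent (a clique of size 4), so at least 4 colors are needed.
So 3 colors are not enough.

No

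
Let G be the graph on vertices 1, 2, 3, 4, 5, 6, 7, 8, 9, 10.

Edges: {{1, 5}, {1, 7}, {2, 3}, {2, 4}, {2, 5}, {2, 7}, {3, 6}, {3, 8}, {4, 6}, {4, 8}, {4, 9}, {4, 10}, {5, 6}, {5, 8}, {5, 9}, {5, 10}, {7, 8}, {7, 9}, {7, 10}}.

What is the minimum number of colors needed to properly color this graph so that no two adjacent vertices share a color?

2

2 and 4 are adjacent, so at least 2 colors are needed.
2 colors suffice: color red → {3, 4, 5, 7}; color blue → {1, 2, 6, 8, 9, 10}. Every edge joins two different colors.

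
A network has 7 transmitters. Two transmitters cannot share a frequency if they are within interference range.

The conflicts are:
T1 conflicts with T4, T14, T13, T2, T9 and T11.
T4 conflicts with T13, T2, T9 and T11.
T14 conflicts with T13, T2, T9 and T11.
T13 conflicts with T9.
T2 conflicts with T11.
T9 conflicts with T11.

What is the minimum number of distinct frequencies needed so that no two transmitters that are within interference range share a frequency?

4

T1, T4, T13, T9 pairwise conflict, so at least 4 frequencies are needed.
4 frequencies suffice: frequency 1 → {T1}; frequency 2 → {T4, T14}; frequency 3 → {T13, T11}; frequency 4 → {T2, T9}. Each listed conflict is separated.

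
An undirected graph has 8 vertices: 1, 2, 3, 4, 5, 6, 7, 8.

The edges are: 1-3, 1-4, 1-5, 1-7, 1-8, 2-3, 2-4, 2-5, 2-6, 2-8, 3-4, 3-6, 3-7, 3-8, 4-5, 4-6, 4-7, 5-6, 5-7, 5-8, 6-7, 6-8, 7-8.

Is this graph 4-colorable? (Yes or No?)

The chromatic number is 4. 1, 4, 5, 7 are pairwise adjacent (a clique of size 4), so at least 4 colors are needed.
4 colors suffice: 1=red, 2=yellow, 3=green, 4=blue, 5=green, 6=red, 7=yellow, 8=blue.
That is already a proper 4-coloring.

Yes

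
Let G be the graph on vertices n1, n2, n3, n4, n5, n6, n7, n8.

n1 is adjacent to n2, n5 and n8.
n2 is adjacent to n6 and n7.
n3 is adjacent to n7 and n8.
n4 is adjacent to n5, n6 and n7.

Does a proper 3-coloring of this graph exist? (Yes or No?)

Yes

The chromatic number is 3. The cycle n4-n6-n2-n1-n5-n4 has odd length 5, so it cannot be 2-colored; at least 3 colors are needed.
A valid assignment using 3 colors: n1=2, n2=1, n3=1, n4=1, n5=3, n6=2, n7=2, n8=3.
That is already a proper 3-coloring.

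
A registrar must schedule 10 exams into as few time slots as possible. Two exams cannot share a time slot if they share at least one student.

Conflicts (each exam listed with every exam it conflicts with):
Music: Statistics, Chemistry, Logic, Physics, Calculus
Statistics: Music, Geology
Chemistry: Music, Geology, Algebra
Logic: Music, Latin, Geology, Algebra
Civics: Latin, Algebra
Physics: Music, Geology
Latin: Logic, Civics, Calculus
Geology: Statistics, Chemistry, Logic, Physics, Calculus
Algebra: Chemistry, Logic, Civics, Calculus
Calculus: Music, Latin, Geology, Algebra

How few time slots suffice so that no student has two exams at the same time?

2

Physics and Geology conflict, so at least 2 time slots are needed.
2 time slots suffice: time slot 1 → {Music, Latin, Geology, Algebra}; time slot 2 → {Statistics, Chemistry, Logic, Civics, Physics, Calculus}. Each listed conflict is separated.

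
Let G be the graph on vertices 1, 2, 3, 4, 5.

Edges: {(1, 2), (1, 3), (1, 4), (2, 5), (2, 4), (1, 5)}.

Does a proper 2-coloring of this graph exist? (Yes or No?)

No

1, 2, 4 form a triangle, so at least 3 colors are needed.
So 2 colors are not enough.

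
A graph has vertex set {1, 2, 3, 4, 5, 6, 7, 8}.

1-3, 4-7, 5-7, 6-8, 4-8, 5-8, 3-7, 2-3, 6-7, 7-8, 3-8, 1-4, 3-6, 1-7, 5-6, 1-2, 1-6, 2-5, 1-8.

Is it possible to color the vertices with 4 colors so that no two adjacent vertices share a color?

No

1, 3, 6, 7, 8 are pairwise adjacent (a clique of size 5), so at least 5 colors are needed.
So 4 colors are not enough.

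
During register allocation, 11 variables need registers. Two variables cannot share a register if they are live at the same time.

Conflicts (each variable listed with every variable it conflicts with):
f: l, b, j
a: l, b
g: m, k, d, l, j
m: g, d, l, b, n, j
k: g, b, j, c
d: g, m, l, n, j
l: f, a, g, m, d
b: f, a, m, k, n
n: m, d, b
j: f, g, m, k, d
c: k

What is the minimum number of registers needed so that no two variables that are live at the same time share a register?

4

g, m, d, j pairwise conflict, so at least 4 registers are needed.
A valid assignment using 4 registers: f=1, a=1, g=4, m=1, k=1, d=2, l=3, b=2, n=3, j=3, c=2. No two conflicting variables share a register.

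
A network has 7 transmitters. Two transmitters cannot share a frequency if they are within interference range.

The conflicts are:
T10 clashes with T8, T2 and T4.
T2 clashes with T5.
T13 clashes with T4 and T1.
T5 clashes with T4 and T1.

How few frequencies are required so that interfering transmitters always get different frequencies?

T13 and T1 conflict, so at least 2 frequencies are needed.
2 frequencies suffice: frequency 1 → {T10, T13, T5}; frequency 2 → {T8, T2, T4, T1}. No two conflicting transmitters share a frequency.

2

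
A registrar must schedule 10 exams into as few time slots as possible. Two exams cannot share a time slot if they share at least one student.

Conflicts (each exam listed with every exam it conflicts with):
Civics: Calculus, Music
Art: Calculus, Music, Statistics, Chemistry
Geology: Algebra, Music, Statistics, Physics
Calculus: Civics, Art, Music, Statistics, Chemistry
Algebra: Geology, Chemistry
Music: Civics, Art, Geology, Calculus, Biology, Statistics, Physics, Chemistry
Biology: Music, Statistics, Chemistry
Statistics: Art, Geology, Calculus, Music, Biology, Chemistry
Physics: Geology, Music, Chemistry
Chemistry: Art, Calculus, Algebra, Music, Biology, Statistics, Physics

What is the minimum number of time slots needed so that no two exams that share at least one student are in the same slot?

5

Art, Calculus, Music, Statistics, Chemistry pairwise conflict, so at least 5 time slots are needed.
5 time slots suffice: time slot 1 → {Algebra, Music}; time slot 2 → {Civics, Geology, Chemistry}; time slot 3 → {Statistics, Physics}; time slot 4 → {Calculus, Biology}; time slot 5 → {Art}. Each listed conflict is separated.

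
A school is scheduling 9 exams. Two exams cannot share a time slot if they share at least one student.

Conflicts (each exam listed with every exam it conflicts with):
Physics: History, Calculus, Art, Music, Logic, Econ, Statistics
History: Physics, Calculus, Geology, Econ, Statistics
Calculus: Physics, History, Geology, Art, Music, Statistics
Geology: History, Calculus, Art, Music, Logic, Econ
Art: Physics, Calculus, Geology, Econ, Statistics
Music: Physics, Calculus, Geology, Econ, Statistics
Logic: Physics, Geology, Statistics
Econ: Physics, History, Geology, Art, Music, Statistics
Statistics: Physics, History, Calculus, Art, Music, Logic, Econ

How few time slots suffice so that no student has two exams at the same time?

4

Physics, Calculus, Music, Statistics pairwise conflict, so at least 4 time slots are needed.
4 time slots suffice: time slot 1 → {Geology, Statistics}; time slot 2 → {Physics}; time slot 3 → {Calculus, Logic, Econ}; time slot 4 → {History, Art, Music}. No two conflicting exams share a time slot.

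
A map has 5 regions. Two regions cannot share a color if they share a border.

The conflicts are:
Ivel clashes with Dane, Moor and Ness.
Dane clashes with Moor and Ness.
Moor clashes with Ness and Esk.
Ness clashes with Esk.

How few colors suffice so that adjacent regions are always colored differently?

4

Ivel, Dane, Moor, Ness pairwise conflict, so at least 4 colors are needed.
A valid assignment using 4 colors: Ivel=3, Dane=4, Moor=1, Ness=2, Esk=3. Every pair that conflicts lands in different colors.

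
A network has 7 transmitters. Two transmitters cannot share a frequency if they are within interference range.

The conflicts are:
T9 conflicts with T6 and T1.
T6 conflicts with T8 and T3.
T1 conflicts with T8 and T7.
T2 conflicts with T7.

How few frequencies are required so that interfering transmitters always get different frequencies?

2

T2 and T7 conflict, so at least 2 frequencies are needed.
2 frequencies suffice: frequency 1 → {T6, T1, T2}; frequency 2 → {T9, T8, T7, T3}. Every pair that conflicts lands in different frequencies.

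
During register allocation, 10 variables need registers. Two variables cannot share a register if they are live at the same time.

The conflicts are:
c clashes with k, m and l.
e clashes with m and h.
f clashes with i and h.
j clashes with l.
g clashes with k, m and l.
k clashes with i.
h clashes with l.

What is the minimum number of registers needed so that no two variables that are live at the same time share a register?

3

The cycle e-m-g-l-h-e has odd length 5, so it cannot be 2-colored; at least 3 registers are needed.
A valid assignment using 3 registers: c=2, e=3, f=1, j=2, g=2, k=1, i=2, m=1, h=2, l=1. Every pair that conflicts lands in different registers.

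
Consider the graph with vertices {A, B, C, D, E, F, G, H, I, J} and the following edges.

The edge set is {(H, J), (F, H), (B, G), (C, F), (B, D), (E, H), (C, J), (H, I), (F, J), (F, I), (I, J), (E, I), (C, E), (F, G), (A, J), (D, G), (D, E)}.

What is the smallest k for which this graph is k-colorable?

F, H, I, J form a clique, so at least 4 colors are needed.
One proper 4-coloring: A=blue, B=green, C=green, D=blue, E=red, F=blue, G=red, H=green, I=yellow, J=red. Each edge has distinct colors on its endpoints.

4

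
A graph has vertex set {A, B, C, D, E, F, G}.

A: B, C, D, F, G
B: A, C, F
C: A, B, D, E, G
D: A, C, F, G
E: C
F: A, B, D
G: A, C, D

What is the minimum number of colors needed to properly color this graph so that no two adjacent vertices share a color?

A, C, D, G form a clique, so at least 4 colors are needed.
4 colors suffice: color 1 → {A, E}; color 2 → {C, F}; color 3 → {B, D}; color 4 → {G}. Every edge joins two different colors.

4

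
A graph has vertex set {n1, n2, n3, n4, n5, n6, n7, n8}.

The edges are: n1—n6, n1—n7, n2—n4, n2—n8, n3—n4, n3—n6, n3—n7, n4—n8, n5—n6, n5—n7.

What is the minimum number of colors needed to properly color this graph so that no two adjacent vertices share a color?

3

n2, n4, n8 are pairwise adjacent, so at least 3 colors are needed.
One proper 3-coloring: n1=blue, n2=blue, n3=blue, n4=red, n5=blue, n6=red, n7=red, n8=green. Each edge has distinct colors on its endpoints.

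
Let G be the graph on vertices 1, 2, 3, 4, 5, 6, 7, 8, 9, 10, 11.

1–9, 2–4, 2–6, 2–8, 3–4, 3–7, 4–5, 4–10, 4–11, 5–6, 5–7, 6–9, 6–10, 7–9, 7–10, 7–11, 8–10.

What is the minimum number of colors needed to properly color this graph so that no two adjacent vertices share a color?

2

8 and 10 are adjacent, so at least 2 colors are needed.
2 colors suffice: 1=a, 2=b, 3=b, 4=a, 5=b, 6=a, 7=a, 8=a, 9=b, 10=b, 11=b. Every edge joins two different colors.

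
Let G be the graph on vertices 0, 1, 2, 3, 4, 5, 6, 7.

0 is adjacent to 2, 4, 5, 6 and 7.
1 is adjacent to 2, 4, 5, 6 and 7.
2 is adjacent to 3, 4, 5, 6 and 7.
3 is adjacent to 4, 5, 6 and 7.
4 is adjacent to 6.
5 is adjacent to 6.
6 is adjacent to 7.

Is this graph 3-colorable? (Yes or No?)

0, 2, 6, 7 are mutually adjacent (a clique of size 4), so at least 4 colors are needed.
So 3 colors are not enough.

No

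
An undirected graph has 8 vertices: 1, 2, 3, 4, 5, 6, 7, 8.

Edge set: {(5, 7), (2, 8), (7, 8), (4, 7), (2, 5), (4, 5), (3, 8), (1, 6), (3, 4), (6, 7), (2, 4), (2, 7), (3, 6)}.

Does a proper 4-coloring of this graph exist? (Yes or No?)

Yes

The chromatic number is 4. 2, 4, 5, 7 form a clique, so at least 4 colors are needed.
A valid assignment using 4 colors: 1=a, 2=b, 3=a, 4=c, 5=d, 6=b, 7=a, 8=c.
That is already a proper 4-coloring.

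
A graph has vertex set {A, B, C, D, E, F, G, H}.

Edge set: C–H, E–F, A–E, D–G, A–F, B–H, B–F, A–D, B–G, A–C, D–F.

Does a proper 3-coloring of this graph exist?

The chromatic number is 3. A, E, F are mutually adjacent, so at least 3 colors are needed.
A valid assignment using 3 colors: A=2, B=2, C=3, D=3, E=3, F=1, G=1, H=1.
That is already a proper 3-coloring.

Yes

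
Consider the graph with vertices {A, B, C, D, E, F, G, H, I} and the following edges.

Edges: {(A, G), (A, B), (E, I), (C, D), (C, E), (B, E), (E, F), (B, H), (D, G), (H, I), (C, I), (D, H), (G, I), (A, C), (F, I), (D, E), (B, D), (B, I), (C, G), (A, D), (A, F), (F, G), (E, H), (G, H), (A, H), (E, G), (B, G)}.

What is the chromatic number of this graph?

A, B, D, G, H form a clique, so at least 5 colors are needed.
A valid assignment using 5 colors: A=blue, B=green, C=green, D=purple, E=blue, F=green, G=red, H=yellow, I=purple. Each edge has distinct colors on its endpoints.

5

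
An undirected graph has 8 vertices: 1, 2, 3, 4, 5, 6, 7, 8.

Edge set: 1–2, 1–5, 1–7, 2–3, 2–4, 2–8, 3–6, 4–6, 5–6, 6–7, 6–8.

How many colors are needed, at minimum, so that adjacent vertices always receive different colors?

3

The cycle 3-6-7-1-2-3 has odd length 5, so it cannot be 2-colored; at least 3 colors are needed.
A valid assignment using 3 colors: 1=blue, 2=red, 3=blue, 4=blue, 5=green, 6=red, 7=green, 8=blue. Every edge joins two different colors.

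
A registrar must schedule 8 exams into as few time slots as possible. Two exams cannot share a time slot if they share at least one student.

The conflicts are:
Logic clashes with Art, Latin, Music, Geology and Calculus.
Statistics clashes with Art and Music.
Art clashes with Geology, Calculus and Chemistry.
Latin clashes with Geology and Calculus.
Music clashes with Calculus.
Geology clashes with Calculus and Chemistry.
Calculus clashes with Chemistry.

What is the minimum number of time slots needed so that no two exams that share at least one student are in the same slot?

4

Logic, Latin, Geology, Calculus pairwise conflict, so at least 4 time slots are needed.
A valid assignment using 4 time slots: Logic=4, Statistics=1, Art=2, Latin=2, Music=2, Geology=3, Calculus=1, Chemistry=4. No two conflicting exams share a time slot.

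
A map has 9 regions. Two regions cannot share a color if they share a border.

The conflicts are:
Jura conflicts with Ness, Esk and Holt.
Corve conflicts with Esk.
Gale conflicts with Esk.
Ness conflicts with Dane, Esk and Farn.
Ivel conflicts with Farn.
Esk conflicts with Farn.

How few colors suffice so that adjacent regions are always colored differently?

Jura, Ness, Esk are mutually in conflict, so at least 3 colors are needed.
3 colors suffice: color 1 → {Ivel, Dane, Esk, Holt}; color 2 → {Corve, Gale, Ness}; color 3 → {Jura, Farn}. Every pair that conflicts lands in different colors.

3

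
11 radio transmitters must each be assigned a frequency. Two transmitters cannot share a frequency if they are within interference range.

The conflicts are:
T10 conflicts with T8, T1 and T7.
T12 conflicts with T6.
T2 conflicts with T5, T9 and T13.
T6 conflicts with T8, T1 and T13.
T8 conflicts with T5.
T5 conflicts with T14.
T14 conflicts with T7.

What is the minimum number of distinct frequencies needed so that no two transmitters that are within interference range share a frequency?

3

The cycle T2-T13-T6-T8-T5-T2 has odd length 5, so it cannot be 2-colored; at least 3 frequencies are needed.
Using 3 frequencies: T10=1, T12=2, T2=1, T6=1, T8=3, T5=2, T14=1, T9=2, T1=2, T13=2, T7=2. Every pair that conflicts lands in different frequencies.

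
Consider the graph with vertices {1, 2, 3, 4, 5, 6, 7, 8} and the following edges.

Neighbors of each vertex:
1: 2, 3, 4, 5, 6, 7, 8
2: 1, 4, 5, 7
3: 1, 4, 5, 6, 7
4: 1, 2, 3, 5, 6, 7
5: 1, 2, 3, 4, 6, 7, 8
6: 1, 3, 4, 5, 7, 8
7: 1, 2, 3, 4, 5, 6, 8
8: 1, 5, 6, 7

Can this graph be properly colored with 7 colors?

The chromatic number is 6. 1, 3, 4, 5, 6, 7 form a clique, so at least 6 colors are needed.
One proper 6-coloring: 1=c, 2=d, 3=f, 4=e, 5=b, 6=d, 7=a, 8=e.
Since 7 ≥ 6, a proper 7-coloring certainly exists.

Yes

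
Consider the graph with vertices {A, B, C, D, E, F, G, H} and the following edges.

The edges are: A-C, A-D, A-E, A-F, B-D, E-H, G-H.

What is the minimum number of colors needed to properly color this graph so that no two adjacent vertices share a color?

A and C are adjacent, so at least 2 colors are needed.
A valid assignment using 2 colors: A=1, B=1, C=2, D=2, E=2, F=2, G=2, H=1. No two adjacent vertices share a color.

2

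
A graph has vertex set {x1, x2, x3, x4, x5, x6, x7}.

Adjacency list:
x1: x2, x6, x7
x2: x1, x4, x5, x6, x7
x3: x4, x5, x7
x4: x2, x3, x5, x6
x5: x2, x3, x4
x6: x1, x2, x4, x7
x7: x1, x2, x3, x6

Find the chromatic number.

x1, x2, x6, x7 form a clique, so at least 4 colors are needed.
4 colors suffice: x1=yellow, x2=red, x3=red, x4=green, x5=blue, x6=blue, x7=green. No two adjacent vertices share a color.

4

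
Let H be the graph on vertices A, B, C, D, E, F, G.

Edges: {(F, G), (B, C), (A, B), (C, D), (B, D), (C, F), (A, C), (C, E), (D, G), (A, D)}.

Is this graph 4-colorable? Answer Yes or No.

Yes

The chromatic number is 4. A, B, C, D are pairwise adjacent (a clique of size 4), so at least 4 colors are needed.
4 colors suffice: color red → {C, G}; color blue → {D, E, F}; color green → {B}; color yellow → {A}.
That is already a proper 4-coloring.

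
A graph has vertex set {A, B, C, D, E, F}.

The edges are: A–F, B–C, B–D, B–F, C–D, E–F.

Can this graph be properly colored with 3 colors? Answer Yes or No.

The chromatic number is 3. B, C, D form a triangle, so at least 3 colors are needed.
A valid assignment using 3 colors: A=1, B=1, C=3, D=2, E=1, F=2.
That is already a proper 3-coloring.

Yes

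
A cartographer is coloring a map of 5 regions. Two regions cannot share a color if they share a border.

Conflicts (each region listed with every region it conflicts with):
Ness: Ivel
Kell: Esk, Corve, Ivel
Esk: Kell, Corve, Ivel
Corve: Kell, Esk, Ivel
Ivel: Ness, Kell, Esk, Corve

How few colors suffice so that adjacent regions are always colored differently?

4

Kell, Esk, Corve, Ivel all conflict with each other, so at least 4 colors are needed.
4 colors suffice: color 1 → {Ivel}; color 2 → {Ness, Kell}; color 3 → {Esk}; color 4 → {Corve}. Every pair that conflicts lands in different colors.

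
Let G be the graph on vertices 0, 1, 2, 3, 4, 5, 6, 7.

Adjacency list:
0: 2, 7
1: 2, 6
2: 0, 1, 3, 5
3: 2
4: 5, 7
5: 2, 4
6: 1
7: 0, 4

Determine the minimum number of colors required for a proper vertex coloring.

3

The cycle 7-0-2-5-4-7 has odd length 5, so it cannot be 2-colored; at least 3 colors are needed.
3 colors suffice: color a → {2, 4, 6}; color b → {1, 3, 5, 7}; color c → {0}. No two adjacent vertices share a color.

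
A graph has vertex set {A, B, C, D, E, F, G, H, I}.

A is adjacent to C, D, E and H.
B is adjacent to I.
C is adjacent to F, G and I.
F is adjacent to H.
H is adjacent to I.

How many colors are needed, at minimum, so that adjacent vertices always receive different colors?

2

A and H are adjacent, so at least 2 colors are needed.
2 colors suffice: color 1 → {A, F, G, I}; color 2 → {B, C, D, E, H}. Every edge joins two different colors.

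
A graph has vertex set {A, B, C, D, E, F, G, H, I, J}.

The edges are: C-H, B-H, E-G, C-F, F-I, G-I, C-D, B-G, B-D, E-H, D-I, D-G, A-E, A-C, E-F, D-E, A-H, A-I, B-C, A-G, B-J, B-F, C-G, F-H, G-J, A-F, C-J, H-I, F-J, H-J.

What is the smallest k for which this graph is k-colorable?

B, C, F, H, J form a clique, so at least 5 colors are needed.
5 colors suffice: color 1 → {F, G}; color 2 → {D, H}; color 3 → {C, E, I}; color 4 → {A, B}; color 5 → {J}. Every edge joins two different colors.

5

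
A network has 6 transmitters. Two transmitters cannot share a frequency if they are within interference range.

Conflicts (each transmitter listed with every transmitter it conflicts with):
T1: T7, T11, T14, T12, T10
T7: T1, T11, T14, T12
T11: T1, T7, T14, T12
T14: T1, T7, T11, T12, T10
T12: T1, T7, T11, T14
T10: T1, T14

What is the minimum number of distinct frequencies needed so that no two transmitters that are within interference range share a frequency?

5

T1, T7, T11, T14, T12 pairwise conflict, so at least 5 frequencies are needed.
5 frequencies suffice: frequency 1 → {T14}; frequency 2 → {T1}; frequency 3 → {T12, T10}; frequency 4 → {T7}; frequency 5 → {T11}. Each listed conflict is separated.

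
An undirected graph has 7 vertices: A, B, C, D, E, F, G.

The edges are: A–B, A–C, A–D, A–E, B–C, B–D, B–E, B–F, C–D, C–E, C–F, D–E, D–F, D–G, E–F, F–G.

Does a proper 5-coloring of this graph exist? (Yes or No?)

The chromatic number is 5. B, C, D, E, F are mutually adjacent (a clique of size 5), so at least 5 colors are needed.
A valid assignment using 5 colors: A=2, B=3, C=5, D=1, E=4, F=2, G=3.
That is already a proper 5-coloring.

Yes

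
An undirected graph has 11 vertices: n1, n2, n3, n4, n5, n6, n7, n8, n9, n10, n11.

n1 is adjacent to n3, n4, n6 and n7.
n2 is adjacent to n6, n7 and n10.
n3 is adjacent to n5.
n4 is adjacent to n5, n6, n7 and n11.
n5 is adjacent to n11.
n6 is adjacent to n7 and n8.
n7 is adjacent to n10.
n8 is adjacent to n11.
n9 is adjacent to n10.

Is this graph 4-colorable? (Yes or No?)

The chromatic number is 4. n1, n4, n6, n7 are pairwise adjacent (a clique of size 4), so at least 4 colors are needed.
4 colors suffice: color red → {n3, n6, n10, n11}; color blue → {n5, n7, n8, n9}; color green → {n2, n4}; color yellow → {n1}.
That is already a proper 4-coloring.

Yes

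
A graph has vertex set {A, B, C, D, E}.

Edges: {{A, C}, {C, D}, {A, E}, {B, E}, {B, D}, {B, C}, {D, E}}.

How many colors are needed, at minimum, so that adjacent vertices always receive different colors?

B, D, E are mutually adjacent, so at least 3 colors are needed.
3 colors suffice: color 1 → {A, D}; color 2 → {C, E}; color 3 → {B}. Each edge has distinct colors on its endpoints.

3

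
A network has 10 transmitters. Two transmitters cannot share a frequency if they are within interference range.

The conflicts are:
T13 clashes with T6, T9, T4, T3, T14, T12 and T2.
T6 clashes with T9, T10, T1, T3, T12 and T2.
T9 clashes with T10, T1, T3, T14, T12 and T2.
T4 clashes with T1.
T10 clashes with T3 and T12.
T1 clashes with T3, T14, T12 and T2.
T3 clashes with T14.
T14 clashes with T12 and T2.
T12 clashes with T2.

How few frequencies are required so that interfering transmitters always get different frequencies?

T13, T9, T14, T12, T2 pairwise conflict, so at least 5 frequencies are needed.
5 frequencies suffice: T13=2, T6=3, T9=1, T4=1, T10=2, T1=2, T3=4, T14=3, T12=4, T2=5. Every pair that conflicts lands in different frequencies.

5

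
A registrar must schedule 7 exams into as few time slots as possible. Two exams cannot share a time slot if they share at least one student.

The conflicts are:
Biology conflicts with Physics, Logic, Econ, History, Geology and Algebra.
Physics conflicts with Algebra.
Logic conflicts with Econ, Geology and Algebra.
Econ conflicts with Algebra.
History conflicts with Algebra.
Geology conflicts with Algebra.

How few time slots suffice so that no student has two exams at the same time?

4

Biology, Logic, Geology, Algebra pairwise conflict, so at least 4 time slots are needed.
A valid assignment using 4 time slots: Biology=2, Physics=3, Logic=3, Econ=4, History=3, Geology=4, Algebra=1. Every pair that conflicts lands in different time slots.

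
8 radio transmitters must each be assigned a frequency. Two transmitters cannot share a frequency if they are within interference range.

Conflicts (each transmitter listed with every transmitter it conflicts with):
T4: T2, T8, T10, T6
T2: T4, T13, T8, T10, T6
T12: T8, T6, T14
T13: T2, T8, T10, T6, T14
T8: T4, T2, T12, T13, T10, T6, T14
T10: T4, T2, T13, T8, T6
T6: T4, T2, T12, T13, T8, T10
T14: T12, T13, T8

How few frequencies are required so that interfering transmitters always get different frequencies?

T4, T2, T8, T10, T6 pairwise conflict, so at least 5 frequencies are needed.
A valid assignment using 5 frequencies: T4=3, T2=5, T12=3, T13=3, T8=1, T10=4, T6=2, T14=2. Every pair that conflicts lands in different frequencies.

5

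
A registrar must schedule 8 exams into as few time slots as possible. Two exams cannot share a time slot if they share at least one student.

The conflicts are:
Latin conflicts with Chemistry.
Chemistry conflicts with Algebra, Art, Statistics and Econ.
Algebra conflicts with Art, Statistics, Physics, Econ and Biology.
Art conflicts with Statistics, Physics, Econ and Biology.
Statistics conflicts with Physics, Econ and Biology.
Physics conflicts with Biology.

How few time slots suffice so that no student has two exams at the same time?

Chemistry, Algebra, Art, Statistics, Econ pairwise conflict, so at least 5 time slots are needed.
A valid assignment using 5 time slots: Latin=1, Chemistry=4, Algebra=2, Art=1, Statistics=3, Physics=5, Econ=5, Biology=4. Every pair that conflicts lands in different time slots.

5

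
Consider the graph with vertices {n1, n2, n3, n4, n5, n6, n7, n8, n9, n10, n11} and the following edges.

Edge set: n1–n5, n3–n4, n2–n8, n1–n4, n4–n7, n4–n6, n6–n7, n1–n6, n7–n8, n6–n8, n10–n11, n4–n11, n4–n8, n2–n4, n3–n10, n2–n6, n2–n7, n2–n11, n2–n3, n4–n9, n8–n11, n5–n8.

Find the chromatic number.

5

n2, n4, n6, n7, n8 are mutually adjacent (a clique of size 5), so at least 5 colors are needed.
5 colors suffice: color 1 → {n4, n5, n10}; color 2 → {n1, n3, n8, n9}; color 3 → {n2}; color 4 → {n6, n11}; color 5 → {n7}. Every edge joins two different colors.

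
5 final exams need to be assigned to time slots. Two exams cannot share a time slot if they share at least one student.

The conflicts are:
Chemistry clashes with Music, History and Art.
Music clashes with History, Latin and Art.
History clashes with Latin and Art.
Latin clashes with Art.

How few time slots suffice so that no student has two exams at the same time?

Chemistry, Music, History, Art pairwise conflict, so at least 4 time slots are needed.
4 time slots suffice: Chemistry=4, Music=3, History=1, Latin=4, Art=2. Every pair that conflicts lands in different time slots.

4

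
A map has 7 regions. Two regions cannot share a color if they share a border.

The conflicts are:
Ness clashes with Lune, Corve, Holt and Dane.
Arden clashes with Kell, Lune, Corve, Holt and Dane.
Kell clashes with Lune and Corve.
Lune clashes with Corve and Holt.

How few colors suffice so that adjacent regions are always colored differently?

Arden, Kell, Lune, Corve all conflict with each other, so at least 4 colors are needed.
4 colors suffice: Ness=2, Arden=2, Kell=4, Lune=1, Corve=3, Holt=3, Dane=1. Each listed conflict is separated.

4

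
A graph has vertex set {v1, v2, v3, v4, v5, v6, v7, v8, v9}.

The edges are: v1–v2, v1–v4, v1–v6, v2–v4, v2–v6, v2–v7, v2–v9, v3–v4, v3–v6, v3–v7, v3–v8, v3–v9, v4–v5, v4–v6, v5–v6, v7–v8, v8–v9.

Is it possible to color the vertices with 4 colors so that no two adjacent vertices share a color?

Yes

The chromatic number is 4. v1, v2, v4, v6 form a clique, so at least 4 colors are needed.
4 colors suffice: color 1 → {v2, v3, v5}; color 2 → {v4, v7, v9}; color 3 → {v6, v8}; color 4 → {v1}.
That is already a proper 4-coloring.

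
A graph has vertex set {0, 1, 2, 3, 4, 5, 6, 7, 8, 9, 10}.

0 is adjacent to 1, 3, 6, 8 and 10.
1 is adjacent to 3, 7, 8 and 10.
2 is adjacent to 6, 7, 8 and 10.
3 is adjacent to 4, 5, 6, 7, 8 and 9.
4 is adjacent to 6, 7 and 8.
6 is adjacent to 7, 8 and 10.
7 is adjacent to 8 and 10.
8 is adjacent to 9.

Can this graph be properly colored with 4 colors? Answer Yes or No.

No

3, 4, 6, 7, 8 are mutually adjacent (a clique of size 5), so at least 5 colors are needed.
So 4 colors are not enough.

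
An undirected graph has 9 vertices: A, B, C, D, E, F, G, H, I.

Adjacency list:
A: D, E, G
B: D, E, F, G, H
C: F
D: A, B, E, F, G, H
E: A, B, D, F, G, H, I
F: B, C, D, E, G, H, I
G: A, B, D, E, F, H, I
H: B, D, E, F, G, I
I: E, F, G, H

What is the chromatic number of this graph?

B, D, E, F, G, H are pairwise adjacent (a clique of size 6), so at least 6 colors are needed.
One proper 6-coloring: A=1, B=6, C=2, D=5, E=2, F=1, G=3, H=4, I=5. Each edge has distinct colors on its endpoints.

6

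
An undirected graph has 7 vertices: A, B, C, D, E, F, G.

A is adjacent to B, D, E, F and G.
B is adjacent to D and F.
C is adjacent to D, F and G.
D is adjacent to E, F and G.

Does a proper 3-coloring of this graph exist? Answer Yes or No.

A, B, D, F form a clique, so at least 4 colors are needed.
So 3 colors are not enough.

No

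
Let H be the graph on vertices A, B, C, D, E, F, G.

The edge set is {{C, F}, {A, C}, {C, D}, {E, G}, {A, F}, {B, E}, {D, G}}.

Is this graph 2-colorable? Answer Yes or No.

A, C, F are mutually adjacent, so at least 3 colors are needed.
So 2 colors are not enough.

No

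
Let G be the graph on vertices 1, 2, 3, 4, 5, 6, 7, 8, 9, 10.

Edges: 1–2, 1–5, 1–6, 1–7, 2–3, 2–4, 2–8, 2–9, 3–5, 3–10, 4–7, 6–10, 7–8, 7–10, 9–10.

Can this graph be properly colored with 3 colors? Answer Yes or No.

The chromatic number is 3. The cycle 1-2-9-10-7-1 has odd length 5, so it cannot be 2-colored; at least 3 colors are needed.
3 colors suffice: color a → {2, 5, 6, 7}; color b → {1, 4, 8, 10}; color c → {3, 9}.
That is already a proper 3-coloring.

Yes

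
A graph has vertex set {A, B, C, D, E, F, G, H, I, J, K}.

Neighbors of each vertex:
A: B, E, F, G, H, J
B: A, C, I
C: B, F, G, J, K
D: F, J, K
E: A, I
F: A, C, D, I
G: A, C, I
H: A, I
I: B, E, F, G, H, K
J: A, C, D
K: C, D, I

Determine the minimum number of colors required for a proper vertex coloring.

H and I are adjacent, so at least 2 colors are needed.
2 colors suffice: color 1 → {A, C, D, I}; color 2 → {B, E, F, G, H, J, K}. Every edge joins two different colors.

2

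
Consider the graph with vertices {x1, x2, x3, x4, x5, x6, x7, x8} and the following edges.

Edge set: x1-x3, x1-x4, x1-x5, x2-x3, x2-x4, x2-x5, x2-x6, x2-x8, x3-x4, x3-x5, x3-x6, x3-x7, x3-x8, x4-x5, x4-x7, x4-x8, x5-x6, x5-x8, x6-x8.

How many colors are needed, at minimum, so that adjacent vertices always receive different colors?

5

x2, x3, x5, x6, x8 are mutually adjacent (a clique of size 5), so at least 5 colors are needed.
5 colors suffice: color R → {x3}; color B → {x4, x6}; color G → {x5, x7}; color Y → {x1, x8}; color P → {x2}. Each edge has distinct colors on its endpoints.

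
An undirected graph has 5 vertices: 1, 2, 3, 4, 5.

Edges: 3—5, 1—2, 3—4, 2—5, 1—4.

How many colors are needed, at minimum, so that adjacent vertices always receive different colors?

3

The cycle 3-4-1-2-5-3 has odd length 5, so it cannot be 2-colored; at least 3 colors are needed.
3 colors suffice: 1=red, 2=green, 3=red, 4=blue, 5=blue. Every edge joins two different colors.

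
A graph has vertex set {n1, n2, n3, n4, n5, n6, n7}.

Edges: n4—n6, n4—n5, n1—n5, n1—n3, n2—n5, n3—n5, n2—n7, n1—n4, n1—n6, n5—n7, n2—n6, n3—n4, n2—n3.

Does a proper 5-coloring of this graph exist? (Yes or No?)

The chromatic number is 4. n1, n3, n4, n5 are mutually adjacent (a clique of size 4), so at least 4 colors are needed.
4 colors suffice: n1=2, n2=2, n3=4, n4=3, n5=1, n6=1, n7=3.
Since 5 ≥ 4, a proper 5-coloring certainly exists.

Yes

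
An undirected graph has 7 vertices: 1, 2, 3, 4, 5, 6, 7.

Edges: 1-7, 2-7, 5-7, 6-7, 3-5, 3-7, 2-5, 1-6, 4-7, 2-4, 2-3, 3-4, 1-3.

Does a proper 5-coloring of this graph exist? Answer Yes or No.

Yes

The chromatic number is 4. 2, 3, 5, 7 are mutually adjacent (a clique of size 4), so at least 4 colors are needed.
4 colors suffice: color red → {7}; color blue → {3, 6}; color green → {1, 2}; color yellow → {4, 5}.
Since 5 ≥ 4, a proper 5-coloring certainly exists.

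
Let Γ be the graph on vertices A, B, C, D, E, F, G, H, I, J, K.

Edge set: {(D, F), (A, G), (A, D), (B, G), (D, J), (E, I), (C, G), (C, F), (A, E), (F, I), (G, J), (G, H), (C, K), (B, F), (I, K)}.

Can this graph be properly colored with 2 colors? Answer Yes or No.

No

The cycle A-E-I-F-D-A has odd length 5, so it cannot be 2-colored; at least 3 colors are needed.
So 2 colors are not enough.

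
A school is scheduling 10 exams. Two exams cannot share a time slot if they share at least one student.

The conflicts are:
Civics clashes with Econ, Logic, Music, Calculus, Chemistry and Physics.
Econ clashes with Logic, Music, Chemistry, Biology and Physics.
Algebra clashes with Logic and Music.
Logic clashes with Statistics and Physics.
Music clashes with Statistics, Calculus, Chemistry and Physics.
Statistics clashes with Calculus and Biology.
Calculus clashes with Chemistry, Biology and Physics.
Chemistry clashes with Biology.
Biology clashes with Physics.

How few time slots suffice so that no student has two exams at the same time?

Civics, Econ, Logic, Physics all conflict with each other, so at least 4 time slots are needed.
4 time slots suffice: time slot 1 → {Logic, Music, Biology}; time slot 2 → {Civics, Algebra, Statistics}; time slot 3 → {Chemistry, Physics}; time slot 4 → {Econ, Calculus}. No two conflicting exams share a time slot.

4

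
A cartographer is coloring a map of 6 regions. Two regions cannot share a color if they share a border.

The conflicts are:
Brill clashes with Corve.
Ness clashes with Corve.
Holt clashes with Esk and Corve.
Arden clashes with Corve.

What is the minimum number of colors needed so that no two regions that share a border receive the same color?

Brill and Corve conflict, so at least 2 colors are needed.
2 colors suffice: Brill=2, Ness=2, Holt=2, Esk=1, Arden=2, Corve=1. Each listed conflict is separated.

2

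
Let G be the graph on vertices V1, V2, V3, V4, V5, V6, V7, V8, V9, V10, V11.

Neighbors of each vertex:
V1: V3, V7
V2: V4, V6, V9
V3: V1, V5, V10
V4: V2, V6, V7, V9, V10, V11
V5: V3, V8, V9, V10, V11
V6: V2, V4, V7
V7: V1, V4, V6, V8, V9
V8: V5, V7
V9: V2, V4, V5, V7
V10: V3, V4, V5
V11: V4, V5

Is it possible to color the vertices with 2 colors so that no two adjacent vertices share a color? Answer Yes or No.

V2, V4, V9 are pairwise adjacent, so at least 3 colors are needed.
So 2 colors are not enough.

No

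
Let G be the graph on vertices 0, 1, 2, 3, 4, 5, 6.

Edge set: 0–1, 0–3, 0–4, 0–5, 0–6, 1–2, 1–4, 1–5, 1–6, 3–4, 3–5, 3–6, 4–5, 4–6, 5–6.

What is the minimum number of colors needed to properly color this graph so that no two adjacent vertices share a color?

0, 3, 4, 5, 6 are mutually adjacent (a clique of size 5), so at least 5 colors are needed.
One proper 5-coloring: 0=yellow, 1=purple, 2=red, 3=purple, 4=blue, 5=green, 6=red. Each edge has distinct colors on its endpoints.

5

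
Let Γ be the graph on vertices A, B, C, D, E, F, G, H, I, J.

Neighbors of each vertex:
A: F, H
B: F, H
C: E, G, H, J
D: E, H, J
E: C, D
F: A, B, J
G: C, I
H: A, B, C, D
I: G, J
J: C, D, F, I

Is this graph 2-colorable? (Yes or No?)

The cycle H-C-J-F-A-H has odd length 5, so it cannot be 2-colored; at least 3 colors are needed.
So 2 colors are not enough.

No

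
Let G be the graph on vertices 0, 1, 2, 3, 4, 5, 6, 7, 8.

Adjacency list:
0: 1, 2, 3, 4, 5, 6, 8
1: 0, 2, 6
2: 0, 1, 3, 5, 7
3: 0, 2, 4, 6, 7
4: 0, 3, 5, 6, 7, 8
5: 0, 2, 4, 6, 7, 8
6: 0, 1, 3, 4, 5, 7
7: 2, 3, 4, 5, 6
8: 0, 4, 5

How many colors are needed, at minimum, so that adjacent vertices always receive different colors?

0, 4, 5, 6 form a clique, so at least 4 colors are needed.
4 colors suffice: color a → {0, 7}; color b → {1, 3, 5}; color c → {2, 4}; color d → {6, 8}. Each edge has distinct colors on its endpoints.

4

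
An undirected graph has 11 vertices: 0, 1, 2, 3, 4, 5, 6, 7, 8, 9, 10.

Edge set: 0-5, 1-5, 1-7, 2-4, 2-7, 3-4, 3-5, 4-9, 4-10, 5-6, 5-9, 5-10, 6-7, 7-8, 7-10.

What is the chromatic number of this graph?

5 and 6 are adjacent, so at least 2 colors are needed.
2 colors suffice: color a → {4, 5, 7}; color b → {0, 1, 2, 3, 6, 8, 9, 10}. No two adjacent vertices share a color.

2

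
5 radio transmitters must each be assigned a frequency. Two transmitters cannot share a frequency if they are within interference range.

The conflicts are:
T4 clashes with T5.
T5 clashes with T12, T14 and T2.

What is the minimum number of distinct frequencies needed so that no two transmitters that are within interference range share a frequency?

T4 and T5 conflict, so at least 2 frequencies are needed.
2 frequencies suffice: frequency 1 → {T5}; frequency 2 → {T4, T12, T14, T2}. Each listed conflict is separated.

2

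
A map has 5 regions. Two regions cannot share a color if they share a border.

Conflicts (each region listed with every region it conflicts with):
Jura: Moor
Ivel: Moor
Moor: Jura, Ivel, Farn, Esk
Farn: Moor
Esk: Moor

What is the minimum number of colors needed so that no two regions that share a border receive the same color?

2

Moor and Esk conflict, so at least 2 colors are needed.
2 colors suffice: color 1 → {Moor}; color 2 → {Jura, Ivel, Farn, Esk}. Each listed conflict is separated.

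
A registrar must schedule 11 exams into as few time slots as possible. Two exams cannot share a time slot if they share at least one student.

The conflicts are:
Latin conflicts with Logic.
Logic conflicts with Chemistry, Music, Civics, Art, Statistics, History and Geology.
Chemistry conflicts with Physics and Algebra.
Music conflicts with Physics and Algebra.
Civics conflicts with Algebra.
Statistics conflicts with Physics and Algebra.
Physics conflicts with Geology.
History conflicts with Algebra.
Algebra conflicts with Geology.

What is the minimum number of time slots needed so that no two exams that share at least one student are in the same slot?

History and Algebra conflict, so at least 2 time slots are needed.
2 time slots suffice: time slot 1 → {Logic, Physics, Algebra}; time slot 2 → {Latin, Chemistry, Music, Civics, Art, Statistics, History, Geology}. No two conflicting exams share a time slot.

2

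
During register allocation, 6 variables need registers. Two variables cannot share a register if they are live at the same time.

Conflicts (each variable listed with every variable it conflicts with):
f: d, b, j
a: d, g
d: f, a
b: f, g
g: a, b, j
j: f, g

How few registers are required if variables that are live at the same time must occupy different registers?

3

The cycle j-f-d-a-g-j has odd length 5, so it cannot be 2-colored; at least 3 registers are needed.
3 registers suffice: register 1 → {f, g}; register 2 → {d, b, j}; register 3 → {a}. No two conflicting variables share a register.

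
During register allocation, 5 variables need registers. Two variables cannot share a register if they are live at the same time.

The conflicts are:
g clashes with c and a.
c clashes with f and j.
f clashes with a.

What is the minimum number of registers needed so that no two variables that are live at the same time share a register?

g and a conflict, so at least 2 registers are needed.
2 registers suffice: g=2, c=1, f=2, a=1, j=2. Each listed conflict is separated.

2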